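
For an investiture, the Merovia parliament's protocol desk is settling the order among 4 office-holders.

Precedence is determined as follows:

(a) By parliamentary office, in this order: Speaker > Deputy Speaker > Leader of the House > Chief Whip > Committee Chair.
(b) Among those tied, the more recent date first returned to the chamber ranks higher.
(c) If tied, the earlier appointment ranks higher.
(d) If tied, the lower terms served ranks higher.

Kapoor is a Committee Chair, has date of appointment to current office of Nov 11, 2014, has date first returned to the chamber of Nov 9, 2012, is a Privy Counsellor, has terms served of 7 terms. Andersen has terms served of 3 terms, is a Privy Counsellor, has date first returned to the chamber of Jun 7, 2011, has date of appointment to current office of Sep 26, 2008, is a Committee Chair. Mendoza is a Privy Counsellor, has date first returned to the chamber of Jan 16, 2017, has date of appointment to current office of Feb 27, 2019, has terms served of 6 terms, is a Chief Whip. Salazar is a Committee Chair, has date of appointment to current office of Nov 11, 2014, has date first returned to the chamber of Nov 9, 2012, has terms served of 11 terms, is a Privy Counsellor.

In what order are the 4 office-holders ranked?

Mendoza, Kapoor, Salazar, Andersen

By parliamentary office: Mendoza (Chief Whip); then Kapoor, Salazar and Andersen (Committee Chair).
Among Kapoor, Salazar and Andersen, by date first returned to the chamber (later first): Kapoor and Salazar (Nov 9, 2012) before Andersen (Jun 7, 2011).
Kapoor and Salazar both have date of appointment to current office Nov 11, 2014, so the next rule applies.
Among Kapoor and Salazar, by terms served (lower first): Kapoor (7 terms) before Salazar (11 terms).
Full order: Mendoza, Kapoor, Salazar, Andersen.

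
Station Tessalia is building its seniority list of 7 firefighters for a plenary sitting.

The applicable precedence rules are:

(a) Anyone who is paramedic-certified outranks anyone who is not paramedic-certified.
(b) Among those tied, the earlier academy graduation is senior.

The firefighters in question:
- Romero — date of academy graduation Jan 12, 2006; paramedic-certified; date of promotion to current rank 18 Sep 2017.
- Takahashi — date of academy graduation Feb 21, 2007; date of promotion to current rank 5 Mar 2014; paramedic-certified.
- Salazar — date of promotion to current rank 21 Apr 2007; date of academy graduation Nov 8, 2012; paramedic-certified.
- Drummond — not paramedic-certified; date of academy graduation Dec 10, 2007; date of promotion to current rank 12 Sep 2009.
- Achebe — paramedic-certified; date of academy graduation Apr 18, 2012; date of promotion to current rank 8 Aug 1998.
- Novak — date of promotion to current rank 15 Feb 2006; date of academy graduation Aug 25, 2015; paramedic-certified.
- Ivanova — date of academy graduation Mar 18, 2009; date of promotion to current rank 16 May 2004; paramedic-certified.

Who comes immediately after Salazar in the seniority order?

By the first rule: Romero, Takahashi, Ivanova, Achebe, Salazar and Novak (each paramedic-certified); then Drummond (not paramedic-certified).
Among Romero, Takahashi, Ivanova, Achebe, Salazar and Novak, by date of academy graduation (earlier first): Romero (Jan 12, 2006) before Takahashi (Feb 21, 2007) before Ivanova (Mar 18, 2009) before Achebe (Apr 18, 2012) before Salazar (Nov 8, 2012) before Novak (Aug 25, 2015).
Order: Romero, Takahashi, Ivanova, Achebe, Salazar, Novak, Drummond.

Novak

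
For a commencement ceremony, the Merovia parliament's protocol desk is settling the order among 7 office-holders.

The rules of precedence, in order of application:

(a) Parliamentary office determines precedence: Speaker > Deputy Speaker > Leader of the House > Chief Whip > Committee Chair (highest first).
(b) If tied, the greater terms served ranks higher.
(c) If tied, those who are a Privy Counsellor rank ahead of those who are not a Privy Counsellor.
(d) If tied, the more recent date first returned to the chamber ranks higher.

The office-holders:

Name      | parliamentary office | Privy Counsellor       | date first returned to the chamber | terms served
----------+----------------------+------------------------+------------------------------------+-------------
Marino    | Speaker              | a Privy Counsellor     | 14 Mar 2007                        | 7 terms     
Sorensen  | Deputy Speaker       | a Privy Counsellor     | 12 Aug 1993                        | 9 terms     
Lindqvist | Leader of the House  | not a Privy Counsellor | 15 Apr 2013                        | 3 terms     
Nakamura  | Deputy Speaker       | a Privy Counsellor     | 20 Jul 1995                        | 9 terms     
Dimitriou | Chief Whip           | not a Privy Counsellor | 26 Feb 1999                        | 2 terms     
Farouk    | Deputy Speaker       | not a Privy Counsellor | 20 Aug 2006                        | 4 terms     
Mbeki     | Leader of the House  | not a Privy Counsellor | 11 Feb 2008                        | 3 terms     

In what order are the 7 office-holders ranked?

Marino, Nakamura, Sorensen, Farouk, Lindqvist, Mbeki, Dimitriou

By parliamentary office: Marino (Speaker); then Nakamura, Sorensen and Farouk (Deputy Speaker); then Lindqvist and Mbeki (Leader of the House); then Dimitriou (Chief Whip).
Among Nakamura, Sorensen and Farouk, by terms served (higher first): Nakamura and Sorensen (9 terms) before Farouk (4 terms).
Nakamura and Sorensen are each a Privy Counsellor, so the next rule applies.
Among Nakamura and Sorensen, by date first returned to the chamber (later first): Nakamura (20 Jul 1995) before Sorensen (12 Aug 1993).
Lindqvist and Mbeki both have terms served 3 terms, so the next rule applies.
Lindqvist and Mbeki are each not a Privy Counsellor, so the next rule applies.
Among Lindqvist and Mbeki, by date first returned to the chamber (later first): Lindqvist (15 Apr 2013) before Mbeki (11 Feb 2008).
Full order: Marino, Nakamura, Sorensen, Farouk, Lindqvist, Mbeki, Dimitriou.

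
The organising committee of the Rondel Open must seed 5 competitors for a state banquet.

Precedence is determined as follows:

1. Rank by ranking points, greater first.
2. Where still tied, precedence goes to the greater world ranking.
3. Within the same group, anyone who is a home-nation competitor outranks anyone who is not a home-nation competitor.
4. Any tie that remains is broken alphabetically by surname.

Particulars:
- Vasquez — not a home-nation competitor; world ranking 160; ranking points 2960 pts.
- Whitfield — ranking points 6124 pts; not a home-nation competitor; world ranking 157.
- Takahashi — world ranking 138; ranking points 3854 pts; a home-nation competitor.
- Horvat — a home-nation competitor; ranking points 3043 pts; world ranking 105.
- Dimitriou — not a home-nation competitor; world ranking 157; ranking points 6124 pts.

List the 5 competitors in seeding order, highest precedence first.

By ranking points (higher first): Dimitriou and Whitfield (both 6124 pts); then Takahashi (3854 pts); then Horvat (3043 pts); then Vasquez (2960 pts).
Dimitriou and Whitfield both have world ranking 157, so the next rule applies.
Dimitriou and Whitfield are each not a home-nation competitor, so the next rule applies.
Among Dimitriou and Whitfield, alphabetically by surname: Dimitriou before Whitfield.
Full order: Dimitriou, Whitfield, Takahashi, Horvat, Vasquez.

Dimitriou, Whitfield, Takahashi, Horvat, Vasquez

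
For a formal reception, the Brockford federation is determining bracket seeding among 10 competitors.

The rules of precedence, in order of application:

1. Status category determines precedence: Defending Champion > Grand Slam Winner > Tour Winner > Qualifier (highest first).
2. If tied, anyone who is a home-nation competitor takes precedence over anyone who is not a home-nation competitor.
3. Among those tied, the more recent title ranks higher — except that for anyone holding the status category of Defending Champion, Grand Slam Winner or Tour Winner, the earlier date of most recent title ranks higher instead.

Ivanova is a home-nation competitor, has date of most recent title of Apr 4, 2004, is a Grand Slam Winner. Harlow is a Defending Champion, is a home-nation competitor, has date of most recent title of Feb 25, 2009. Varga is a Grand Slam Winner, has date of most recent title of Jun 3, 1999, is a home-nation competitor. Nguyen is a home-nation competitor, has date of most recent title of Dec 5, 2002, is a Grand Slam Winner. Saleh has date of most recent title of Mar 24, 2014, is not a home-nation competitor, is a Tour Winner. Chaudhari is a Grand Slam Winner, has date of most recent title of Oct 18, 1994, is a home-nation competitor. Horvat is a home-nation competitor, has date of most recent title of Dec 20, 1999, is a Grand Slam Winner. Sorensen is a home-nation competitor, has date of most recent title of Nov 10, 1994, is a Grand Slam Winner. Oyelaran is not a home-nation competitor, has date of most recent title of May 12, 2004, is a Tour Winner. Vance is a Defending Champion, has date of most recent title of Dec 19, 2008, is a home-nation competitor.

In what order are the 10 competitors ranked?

By status category: Vance and Harlow (Defending Champion); then Chaudhari, Sorensen, Varga, Horvat, Nguyen and Ivanova (Grand Slam Winner); then Oyelaran and Saleh (Tour Winner).
Vance and Harlow are each a home-nation competitor, so the next rule applies.
Among Vance and Harlow, by date of most recent title (earlier first) (reversed rule for this group): Vance (Dec 19, 2008) before Harlow (Feb 25, 2009).
Chaudhari, Sorensen, Varga, Horvat, Nguyen and Ivanova are each a home-nation competitor, so the next rule applies.
Among Chaudhari, Sorensen, Varga, Horvat, Nguyen and Ivanova, by date of most recent title (earlier first) (reversed rule for this group): Chaudhari (Oct 18, 1994) before Sorensen (Nov 10, 1994) before Varga (Jun 3, 1999) before Horvat (Dec 20, 1999) before Nguyen (Dec 5, 2002) before Ivanova (Apr 4, 2004).
Oyelaran and Saleh are each not a home-nation competitor, so the next rule applies.
Among Oyelaran and Saleh, by date of most recent title (earlier first) (reversed rule for this group): Oyelaran (May 12, 2004) before Saleh (Mar 24, 2014).
Full order: Vance, Harlow, Chaudhari, Sorensen, Varga, Horvat, Nguyen, Ivanova, Oyelaran, Saleh.

Vance, Harlow, Chaudhari, Sorensen, Varga, Horvat, Nguyen, Ivanova, Oyelaran, Saleh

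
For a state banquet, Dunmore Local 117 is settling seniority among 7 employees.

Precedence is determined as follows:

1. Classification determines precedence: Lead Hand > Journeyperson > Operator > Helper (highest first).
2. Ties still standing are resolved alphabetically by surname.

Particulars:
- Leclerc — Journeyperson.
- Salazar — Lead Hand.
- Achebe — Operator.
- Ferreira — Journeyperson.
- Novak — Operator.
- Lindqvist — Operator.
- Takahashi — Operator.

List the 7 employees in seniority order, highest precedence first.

By classification: Salazar (Lead Hand); then Ferreira and Leclerc (Journeyperson); then Achebe, Lindqvist, Novak and Takahashi (Operator).
Among Ferreira and Leclerc, alphabetically by surname: Ferreira before Leclerc.
Among Achebe, Lindqvist, Novak and Takahashi, alphabetically by surname: Achebe before Lindqvist before Novak before Takahashi.
Full order: Salazar, Ferreira, Leclerc, Achebe, Lindqvist, Novak, Takahashi.

Salazar, Ferreira, Leclerc, Achebe, Lindqvist, Novak, Takahashi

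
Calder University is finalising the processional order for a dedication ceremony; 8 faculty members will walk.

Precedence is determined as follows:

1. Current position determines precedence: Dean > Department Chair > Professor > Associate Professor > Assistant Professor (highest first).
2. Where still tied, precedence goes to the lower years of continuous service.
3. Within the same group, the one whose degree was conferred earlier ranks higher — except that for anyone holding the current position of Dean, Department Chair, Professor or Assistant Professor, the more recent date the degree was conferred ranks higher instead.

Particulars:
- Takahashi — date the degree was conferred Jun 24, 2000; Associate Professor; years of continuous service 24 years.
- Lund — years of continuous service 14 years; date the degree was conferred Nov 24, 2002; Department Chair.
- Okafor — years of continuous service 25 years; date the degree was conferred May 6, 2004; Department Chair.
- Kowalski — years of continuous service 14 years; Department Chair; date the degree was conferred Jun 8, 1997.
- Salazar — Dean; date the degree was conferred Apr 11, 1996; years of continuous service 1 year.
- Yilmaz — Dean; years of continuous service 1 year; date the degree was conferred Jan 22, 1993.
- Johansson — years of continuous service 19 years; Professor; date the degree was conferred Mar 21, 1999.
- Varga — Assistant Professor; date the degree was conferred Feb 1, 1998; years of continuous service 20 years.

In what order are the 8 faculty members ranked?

By current position: Salazar and Yilmaz (Dean); then Lund, Kowalski and Okafor (Department Chair); then Johansson (Professor); then Takahashi (Associate Professor); then Varga (Assistant Professor).
Salazar and Yilmaz both have years of continuous service 1 year, so the next rule applies.
Among Salazar and Yilmaz, by date the degree was conferred (later first) (reversed rule for this group): Salazar (Apr 11, 1996) before Yilmaz (Jan 22, 1993).
Among Lund, Kowalski and Okafor, by years of continuous service (lower first): Lund and Kowalski (14 years) before Okafor (25 years).
Among Lund and Kowalski, by date the degree was conferred (later first) (reversed rule for this group): Lund (Nov 24, 2002) before Kowalski (Jun 8, 1997).
Full order: Salazar, Yilmaz, Lund, Kowalski, Okafor, Johansson, Takahashi, Varga.

Salazar, Yilmaz, Lund, Kowalski, Okafor, Johansson, Takahashi, Varga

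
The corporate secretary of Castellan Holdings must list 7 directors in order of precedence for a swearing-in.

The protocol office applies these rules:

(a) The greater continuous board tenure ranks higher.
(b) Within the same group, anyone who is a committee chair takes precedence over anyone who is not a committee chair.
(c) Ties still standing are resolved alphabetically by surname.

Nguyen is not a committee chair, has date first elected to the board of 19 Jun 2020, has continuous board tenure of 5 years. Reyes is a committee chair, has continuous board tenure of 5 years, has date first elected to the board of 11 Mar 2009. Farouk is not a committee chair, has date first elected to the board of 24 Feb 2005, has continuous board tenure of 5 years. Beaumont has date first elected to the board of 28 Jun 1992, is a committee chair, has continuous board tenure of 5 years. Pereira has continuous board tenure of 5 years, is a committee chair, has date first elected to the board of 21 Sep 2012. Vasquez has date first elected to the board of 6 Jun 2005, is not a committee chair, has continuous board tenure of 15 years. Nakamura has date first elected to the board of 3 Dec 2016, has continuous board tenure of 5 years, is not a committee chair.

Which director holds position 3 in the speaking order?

Pereira

By continuous board tenure (higher first): Vasquez (15 years); then Beaumont, Pereira, Reyes, Farouk, Nakamura and Nguyen (each 5 years).
Among Beaumont, Pereira, Reyes, Farouk, Nakamura and Nguyen, a committee chair before not a committee chair: Beaumont, Pereira and Reyes (a committee chair) before Farouk, Nakamura and Nguyen (not a committee chair).
Among Beaumont, Pereira and Reyes, alphabetically by surname: Beaumont before Pereira before Reyes.
Among Farouk, Nakamura and Nguyen, alphabetically by surname: Farouk before Nakamura before Nguyen.
Order: Vasquez, Beaumont, Pereira, Reyes, Farouk, Nakamura, Nguyen.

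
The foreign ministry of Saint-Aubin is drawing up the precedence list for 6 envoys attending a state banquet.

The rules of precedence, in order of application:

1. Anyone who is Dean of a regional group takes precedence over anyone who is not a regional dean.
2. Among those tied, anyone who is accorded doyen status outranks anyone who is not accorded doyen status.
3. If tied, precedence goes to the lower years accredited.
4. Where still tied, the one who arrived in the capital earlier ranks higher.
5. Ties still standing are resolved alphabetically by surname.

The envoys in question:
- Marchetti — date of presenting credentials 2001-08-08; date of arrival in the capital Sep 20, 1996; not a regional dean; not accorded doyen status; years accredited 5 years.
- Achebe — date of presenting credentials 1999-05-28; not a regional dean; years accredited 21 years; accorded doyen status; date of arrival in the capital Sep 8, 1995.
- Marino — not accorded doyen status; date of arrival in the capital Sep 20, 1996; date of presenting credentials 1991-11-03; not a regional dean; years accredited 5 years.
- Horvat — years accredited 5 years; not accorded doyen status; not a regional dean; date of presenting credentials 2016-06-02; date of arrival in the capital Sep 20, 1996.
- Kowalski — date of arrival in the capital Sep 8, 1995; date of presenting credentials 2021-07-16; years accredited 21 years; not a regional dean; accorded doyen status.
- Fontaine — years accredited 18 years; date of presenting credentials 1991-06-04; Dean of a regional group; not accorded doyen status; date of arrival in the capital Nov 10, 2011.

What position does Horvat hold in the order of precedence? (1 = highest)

4

By the first rule: Fontaine (Dean of a regional group); then Achebe, Kowalski, Horvat, Marchetti and Marino (each not a regional dean).
Among Achebe, Kowalski, Horvat, Marchetti and Marino, accorded doyen status before not accorded doyen status: Achebe and Kowalski (accorded doyen status) before Horvat, Marchetti and Marino (not accorded doyen status).
Achebe and Kowalski both have years accredited 21 years, so the next rule applies.
Achebe and Kowalski both have date of arrival in the capital Sep 8, 1995, so the next rule applies.
Among Achebe and Kowalski, alphabetically by surname: Achebe before Kowalski.
Horvat, Marchetti and Marino all have years accredited 5 years, so the next rule applies.
Horvat, Marchetti and Marino all have date of arrival in the capital Sep 20, 1996, so the next rule applies.
Among Horvat, Marchetti and Marino, alphabetically by surname: Horvat before Marchetti before Marino.
Order: Fontaine, Achebe, Kowalski, Horvat, Marchetti, Marino. So position 4.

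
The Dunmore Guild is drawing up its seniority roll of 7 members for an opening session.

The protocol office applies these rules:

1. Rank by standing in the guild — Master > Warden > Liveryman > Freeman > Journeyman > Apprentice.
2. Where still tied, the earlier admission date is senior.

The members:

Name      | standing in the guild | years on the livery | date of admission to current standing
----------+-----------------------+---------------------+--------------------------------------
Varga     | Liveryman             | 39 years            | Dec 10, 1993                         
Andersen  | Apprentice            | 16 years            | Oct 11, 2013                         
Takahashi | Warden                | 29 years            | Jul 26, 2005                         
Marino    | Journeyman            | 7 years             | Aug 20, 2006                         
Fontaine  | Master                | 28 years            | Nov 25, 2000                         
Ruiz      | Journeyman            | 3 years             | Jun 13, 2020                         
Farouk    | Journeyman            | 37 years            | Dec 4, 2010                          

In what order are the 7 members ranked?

By standing in the guild: Fontaine (Master); then Takahashi (Warden); then Varga (Liveryman); then Marino, Farouk and Ruiz (Journeyman); then Andersen (Apprentice).
Among Marino, Farouk and Ruiz, by date of admission to current standing (earlier first): Marino (Aug 20, 2006) before Farouk (Dec 4, 2010) before Ruiz (Jun 13, 2020).
Full order: Fontaine, Takahashi, Varga, Marino, Farouk, Ruiz, Andersen.

Fontaine, Takahashi, Varga, Marino, Farouk, Ruiz, Andersen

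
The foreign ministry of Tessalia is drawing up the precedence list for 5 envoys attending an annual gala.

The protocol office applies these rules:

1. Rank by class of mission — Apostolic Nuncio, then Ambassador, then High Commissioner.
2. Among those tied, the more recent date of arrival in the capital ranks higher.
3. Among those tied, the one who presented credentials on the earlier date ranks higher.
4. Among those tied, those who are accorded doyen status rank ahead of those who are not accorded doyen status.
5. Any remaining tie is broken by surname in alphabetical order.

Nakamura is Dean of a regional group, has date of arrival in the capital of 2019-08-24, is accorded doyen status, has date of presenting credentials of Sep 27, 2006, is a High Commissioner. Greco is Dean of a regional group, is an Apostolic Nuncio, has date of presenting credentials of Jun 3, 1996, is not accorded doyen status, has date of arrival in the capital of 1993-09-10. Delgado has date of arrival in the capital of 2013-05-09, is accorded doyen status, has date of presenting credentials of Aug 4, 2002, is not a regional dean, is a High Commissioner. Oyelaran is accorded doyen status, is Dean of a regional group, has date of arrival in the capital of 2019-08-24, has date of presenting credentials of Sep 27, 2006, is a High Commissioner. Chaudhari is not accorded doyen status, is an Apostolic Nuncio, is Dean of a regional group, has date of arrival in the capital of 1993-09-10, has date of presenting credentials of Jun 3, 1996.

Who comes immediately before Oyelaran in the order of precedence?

Nakamura

By class of mission: Chaudhari and Greco (Apostolic Nuncio); then Nakamura, Oyelaran and Delgado (High Commissioner).
Chaudhari and Greco both have date of arrival in the capital 1993-09-10, so the next rule applies.
Chaudhari and Greco both have date of presenting credentials Jun 3, 1996, so the next rule applies.
Chaudhari and Greco are each not accorded doyen status, so the next rule applies.
Among Chaudhari and Greco, alphabetically by surname: Chaudhari before Greco.
Among Nakamura, Oyelaran and Delgado, by date of arrival in the capital (later first): Nakamura and Oyelaran (2019-08-24) before Delgado (2013-05-09).
Nakamura and Oyelaran both have date of presenting credentials Sep 27, 2006, so the next rule applies.
Nakamura and Oyelaran are each accorded doyen status, so the next rule applies.
Among Nakamura and Oyelaran, alphabetically by surname: Nakamura before Oyelaran.
Order: Chaudhari, Greco, Nakamura, Oyelaran, Delgado.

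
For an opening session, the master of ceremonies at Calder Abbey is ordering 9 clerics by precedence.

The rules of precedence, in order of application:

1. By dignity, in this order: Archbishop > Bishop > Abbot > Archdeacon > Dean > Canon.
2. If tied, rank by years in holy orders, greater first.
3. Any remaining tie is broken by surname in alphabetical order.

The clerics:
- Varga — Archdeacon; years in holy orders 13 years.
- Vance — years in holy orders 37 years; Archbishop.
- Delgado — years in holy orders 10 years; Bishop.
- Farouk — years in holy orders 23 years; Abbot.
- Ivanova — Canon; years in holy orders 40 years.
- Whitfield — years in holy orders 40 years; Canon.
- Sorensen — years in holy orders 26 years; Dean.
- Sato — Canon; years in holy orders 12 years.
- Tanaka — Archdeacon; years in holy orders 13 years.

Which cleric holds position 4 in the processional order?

By dignity: Vance (Archbishop); then Delgado (Bishop); then Farouk (Abbot); then Tanaka and Varga (Archdeacon); then Sorensen (Dean); then Ivanova, Whitfield and Sato (Canon).
Tanaka and Varga both have years in holy orders 13 years, so the next rule applies.
Among Tanaka and Varga, alphabetically by surname: Tanaka before Varga.
Among Ivanova, Whitfield and Sato, by years in holy orders (higher first): Ivanova and Whitfield (40 years) before Sato (12 years).
Among Ivanova and Whitfield, alphabetically by surname: Ivanova before Whitfield.
Order: Vance, Delgado, Farouk, Tanaka, Varga, Sorensen, Ivanova, Whitfield, Sato.

Tanaka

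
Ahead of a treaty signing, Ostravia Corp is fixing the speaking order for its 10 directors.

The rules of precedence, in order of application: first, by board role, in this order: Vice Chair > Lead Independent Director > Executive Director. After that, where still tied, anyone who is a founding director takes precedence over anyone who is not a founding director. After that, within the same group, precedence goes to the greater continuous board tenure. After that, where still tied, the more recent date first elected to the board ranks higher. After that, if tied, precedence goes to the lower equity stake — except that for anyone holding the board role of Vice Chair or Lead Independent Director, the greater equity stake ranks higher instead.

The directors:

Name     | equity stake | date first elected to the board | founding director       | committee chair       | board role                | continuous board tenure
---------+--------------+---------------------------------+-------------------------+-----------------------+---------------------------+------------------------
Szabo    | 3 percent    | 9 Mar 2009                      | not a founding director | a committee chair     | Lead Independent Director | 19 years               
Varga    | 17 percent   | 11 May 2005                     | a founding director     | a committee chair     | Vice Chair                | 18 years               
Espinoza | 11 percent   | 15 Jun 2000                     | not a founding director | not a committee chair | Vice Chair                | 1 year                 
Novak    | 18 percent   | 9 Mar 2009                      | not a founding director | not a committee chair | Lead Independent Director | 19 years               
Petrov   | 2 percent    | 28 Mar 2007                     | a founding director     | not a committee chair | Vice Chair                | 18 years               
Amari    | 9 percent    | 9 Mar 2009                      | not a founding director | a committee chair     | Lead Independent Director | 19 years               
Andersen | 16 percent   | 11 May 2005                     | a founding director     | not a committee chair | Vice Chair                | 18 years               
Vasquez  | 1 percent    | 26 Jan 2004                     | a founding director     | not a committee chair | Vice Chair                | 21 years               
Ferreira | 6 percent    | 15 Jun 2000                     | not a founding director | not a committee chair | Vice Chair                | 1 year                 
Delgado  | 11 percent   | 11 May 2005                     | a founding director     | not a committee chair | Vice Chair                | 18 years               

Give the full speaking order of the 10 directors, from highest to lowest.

By board role: Vasquez, Petrov, Varga, Andersen, Delgado, Espinoza and Ferreira (Vice Chair); then Novak, Amari and Szabo (Lead Independent Director).
Among Vasquez, Petrov, Varga, Andersen, Delgado, Espinoza and Ferreira, a founding director before not a founding director: Vasquez, Petrov, Varga, Andersen and Delgado (a founding director) before Espinoza and Ferreira (not a founding director).
Among Vasquez, Petrov, Varga, Andersen and Delgado, by continuous board tenure (higher first): Vasquez (21 years) before Petrov, Varga, Andersen and Delgado (18 years).
Among Petrov, Varga, Andersen and Delgado, by date first elected to the board (later first): Petrov (28 Mar 2007) before Varga, Andersen and Delgado (11 May 2005).
Among Varga, Andersen and Delgado, by equity stake (higher first) (reversed rule for this group): Varga (17 percent) before Andersen (16 percent) before Delgado (11 percent).
Espinoza and Ferreira both have continuous board tenure 1 year, so the next rule applies.
Espinoza and Ferreira both have date first elected to the board 15 Jun 2000, so the next rule applies.
Among Espinoza and Ferreira, by equity stake (higher first) (reversed rule for this group): Espinoza (11 percent) before Ferreira (6 percent).
Novak, Amari and Szabo are each not a founding director, so the next rule applies.
Novak, Amari and Szabo all have continuous board tenure 19 years, so the next rule applies.
Novak, Amari and Szabo all have date first elected to the board 9 Mar 2009, so the next rule applies.
Among Novak, Amari and Szabo, by equity stake (higher first) (reversed rule for this group): Novak (18 percent) before Amari (9 percent) before Szabo (3 percent).
Full order: Vasquez, Petrov, Varga, Andersen, Delgado, Espinoza, Ferreira, Novak, Amari, Szabo.

Vasquez, Petrov, Varga, Andersen, Delgado, Espinoza, Ferreira, Novak, Amari, Szabo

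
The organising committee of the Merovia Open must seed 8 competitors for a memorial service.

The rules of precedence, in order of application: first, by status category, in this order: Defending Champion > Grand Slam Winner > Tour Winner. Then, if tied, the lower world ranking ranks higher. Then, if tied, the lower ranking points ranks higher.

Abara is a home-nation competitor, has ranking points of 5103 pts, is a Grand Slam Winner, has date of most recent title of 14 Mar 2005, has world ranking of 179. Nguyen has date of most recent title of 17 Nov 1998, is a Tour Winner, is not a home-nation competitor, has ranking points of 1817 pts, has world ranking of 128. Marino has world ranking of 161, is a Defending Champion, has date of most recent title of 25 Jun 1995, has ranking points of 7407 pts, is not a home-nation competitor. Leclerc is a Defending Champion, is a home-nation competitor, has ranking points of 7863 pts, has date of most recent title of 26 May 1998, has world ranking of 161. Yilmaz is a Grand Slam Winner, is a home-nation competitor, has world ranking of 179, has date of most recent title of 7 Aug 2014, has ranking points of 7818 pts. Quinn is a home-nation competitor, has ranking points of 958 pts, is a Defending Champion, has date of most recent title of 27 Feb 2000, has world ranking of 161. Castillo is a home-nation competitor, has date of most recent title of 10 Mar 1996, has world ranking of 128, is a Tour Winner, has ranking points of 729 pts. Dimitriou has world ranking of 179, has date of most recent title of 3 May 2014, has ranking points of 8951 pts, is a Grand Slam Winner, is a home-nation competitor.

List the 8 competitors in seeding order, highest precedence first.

Quinn, Marino, Leclerc, Abara, Yilmaz, Dimitriou, Castillo, Nguyen

By status category: Quinn, Marino and Leclerc (Defending Champion); then Abara, Yilmaz and Dimitriou (Grand Slam Winner); then Castillo and Nguyen (Tour Winner).
Quinn, Marino and Leclerc all have world ranking 161, so the next rule applies.
Among Quinn, Marino and Leclerc, by ranking points (lower first): Quinn (958 pts) before Marino (7407 pts) before Leclerc (7863 pts).
Abara, Yilmaz and Dimitriou all have world ranking 179, so the next rule applies.
Among Abara, Yilmaz and Dimitriou, by ranking points (lower first): Abara (5103 pts) before Yilmaz (7818 pts) before Dimitriou (8951 pts).
Castillo and Nguyen both have world ranking 128, so the next rule applies.
Among Castillo and Nguyen, by ranking points (lower first): Castillo (729 pts) before Nguyen (1817 pts).
Full order: Quinn, Marino, Leclerc, Abara, Yilmaz, Dimitriou, Castillo, Nguyen.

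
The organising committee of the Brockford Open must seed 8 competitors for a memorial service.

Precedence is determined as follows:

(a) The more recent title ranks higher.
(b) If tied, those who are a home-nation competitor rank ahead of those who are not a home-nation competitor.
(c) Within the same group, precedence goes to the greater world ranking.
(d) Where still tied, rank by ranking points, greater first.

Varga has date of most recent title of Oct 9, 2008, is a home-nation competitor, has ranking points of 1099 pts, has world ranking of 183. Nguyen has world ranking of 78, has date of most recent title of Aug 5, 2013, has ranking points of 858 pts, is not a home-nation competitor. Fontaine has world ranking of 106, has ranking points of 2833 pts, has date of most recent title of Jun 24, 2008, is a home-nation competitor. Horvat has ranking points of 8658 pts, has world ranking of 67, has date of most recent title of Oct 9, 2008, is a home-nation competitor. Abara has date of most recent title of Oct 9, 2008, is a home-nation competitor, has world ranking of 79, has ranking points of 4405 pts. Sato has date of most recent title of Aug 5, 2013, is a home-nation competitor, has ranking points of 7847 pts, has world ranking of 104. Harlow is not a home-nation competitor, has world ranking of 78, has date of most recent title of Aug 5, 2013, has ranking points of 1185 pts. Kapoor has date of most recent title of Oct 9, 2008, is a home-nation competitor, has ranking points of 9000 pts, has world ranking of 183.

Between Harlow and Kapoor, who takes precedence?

By date of most recent title (later first): Sato, Harlow and Nguyen (each Aug 5, 2013); then Kapoor, Varga, Abara and Horvat (each Oct 9, 2008); then Fontaine (Jun 24, 2008).
Among Sato, Harlow and Nguyen, a home-nation competitor before not a home-nation competitor: Sato (a home-nation competitor) before Harlow and Nguyen (not a home-nation competitor).
Harlow and Nguyen both have world ranking 78, so the next rule applies.
Among Harlow and Nguyen, by ranking points (higher first): Harlow (1185 pts) before Nguyen (858 pts).
Kapoor, Varga, Abara and Horvat are each a home-nation competitor, so the next rule applies.
Among Kapoor, Varga, Abara and Horvat, by world ranking (higher first): Kapoor and Varga (183) before Abara (79) before Horvat (67).
Among Kapoor and Varga, by ranking points (higher first): Kapoor (9000 pts) before Varga (1099 pts).
So Harlow takes precedence.

Harlow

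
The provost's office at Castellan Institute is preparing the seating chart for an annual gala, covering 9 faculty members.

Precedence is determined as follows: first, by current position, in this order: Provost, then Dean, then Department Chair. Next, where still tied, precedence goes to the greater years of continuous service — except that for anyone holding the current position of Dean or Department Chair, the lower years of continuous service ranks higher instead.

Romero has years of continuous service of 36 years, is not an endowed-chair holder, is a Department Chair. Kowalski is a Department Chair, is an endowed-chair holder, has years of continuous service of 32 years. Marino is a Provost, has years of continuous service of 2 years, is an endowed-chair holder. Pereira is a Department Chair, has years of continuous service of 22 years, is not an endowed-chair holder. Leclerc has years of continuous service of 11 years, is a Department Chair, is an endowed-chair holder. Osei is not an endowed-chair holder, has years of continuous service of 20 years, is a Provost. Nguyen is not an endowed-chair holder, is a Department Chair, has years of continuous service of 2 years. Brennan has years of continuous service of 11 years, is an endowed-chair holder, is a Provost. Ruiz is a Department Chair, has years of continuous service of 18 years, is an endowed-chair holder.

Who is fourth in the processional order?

By current position: Osei, Brennan and Marino (Provost); then Nguyen, Leclerc, Ruiz, Pereira, Kowalski and Romero (Department Chair).
Among Osei, Brennan and Marino, by years of continuous service (higher first): Osei (20 years) before Brennan (11 years) before Marino (2 years).
Among Nguyen, Leclerc, Ruiz, Pereira, Kowalski and Romero, by years of continuous service (lower first) (reversed rule for this group): Nguyen (2 years) before Leclerc (11 years) before Ruiz (18 years) before Pereira (22 years) before Kowalski (32 years) before Romero (36 years).
Order: Osei, Brennan, Marino, Nguyen, Leclerc, Ruiz, Pereira, Kowalski, Romero.

Nguyen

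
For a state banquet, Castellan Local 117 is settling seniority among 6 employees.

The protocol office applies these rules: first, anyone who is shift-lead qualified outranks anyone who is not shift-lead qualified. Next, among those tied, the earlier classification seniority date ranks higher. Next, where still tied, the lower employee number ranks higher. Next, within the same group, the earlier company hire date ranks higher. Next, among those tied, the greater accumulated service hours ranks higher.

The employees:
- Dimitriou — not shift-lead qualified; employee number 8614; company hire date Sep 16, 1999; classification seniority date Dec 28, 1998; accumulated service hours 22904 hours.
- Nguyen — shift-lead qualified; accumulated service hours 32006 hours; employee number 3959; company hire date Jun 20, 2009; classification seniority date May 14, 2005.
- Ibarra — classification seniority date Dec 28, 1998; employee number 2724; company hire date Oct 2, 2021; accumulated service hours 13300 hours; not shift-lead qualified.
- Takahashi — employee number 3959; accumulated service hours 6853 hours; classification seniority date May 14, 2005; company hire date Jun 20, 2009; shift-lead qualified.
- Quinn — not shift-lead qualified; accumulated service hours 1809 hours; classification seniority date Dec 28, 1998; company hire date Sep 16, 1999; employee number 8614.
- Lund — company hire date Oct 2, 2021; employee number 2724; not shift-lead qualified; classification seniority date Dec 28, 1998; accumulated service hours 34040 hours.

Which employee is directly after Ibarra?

Dimitriou

By the first rule: Nguyen and Takahashi (both shift-lead qualified); then Lund, Ibarra, Dimitriou and Quinn (each not shift-lead qualified).
Nguyen and Takahashi both have classification seniority date May 14, 2005, so the next rule applies.
Nguyen and Takahashi both have employee number 3959, so the next rule applies.
Nguyen and Takahashi both have company hire date Jun 20, 2009, so the next rule applies.
Among Nguyen and Takahashi, by accumulated service hours (higher first): Nguyen (32006 hours) before Takahashi (6853 hours).
Lund, Ibarra, Dimitriou and Quinn all have classification seniority date Dec 28, 1998, so the next rule applies.
Among Lund, Ibarra, Dimitriou and Quinn, by employee number (lower first): Lund and Ibarra (2724) before Dimitriou and Quinn (8614).
Lund and Ibarra both have company hire date Oct 2, 2021, so the next rule applies.
Among Lund and Ibarra, by accumulated service hours (higher first): Lund (34040 hours) before Ibarra (13300 hours).
Dimitriou and Quinn both have company hire date Sep 16, 1999, so the next rule applies.
Among Dimitriou and Quinn, by accumulated service hours (higher first): Dimitriou (22904 hours) before Quinn (1809 hours).
Order: Nguyen, Takahashi, Lund, Ibarra, Dimitriou, Quinn.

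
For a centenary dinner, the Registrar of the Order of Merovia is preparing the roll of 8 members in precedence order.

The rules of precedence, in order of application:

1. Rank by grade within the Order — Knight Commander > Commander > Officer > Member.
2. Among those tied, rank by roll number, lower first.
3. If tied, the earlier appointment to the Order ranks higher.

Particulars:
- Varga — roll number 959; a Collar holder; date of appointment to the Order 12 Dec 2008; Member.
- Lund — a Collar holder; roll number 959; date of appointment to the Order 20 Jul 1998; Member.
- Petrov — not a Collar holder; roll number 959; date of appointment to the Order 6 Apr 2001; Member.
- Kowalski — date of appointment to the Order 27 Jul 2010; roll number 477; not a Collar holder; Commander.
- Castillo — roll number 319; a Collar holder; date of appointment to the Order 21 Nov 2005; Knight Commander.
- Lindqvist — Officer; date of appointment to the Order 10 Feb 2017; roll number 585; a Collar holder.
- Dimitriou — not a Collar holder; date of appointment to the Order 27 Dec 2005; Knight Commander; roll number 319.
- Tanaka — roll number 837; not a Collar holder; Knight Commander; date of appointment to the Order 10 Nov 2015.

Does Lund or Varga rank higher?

By grade within the Order: Castillo, Dimitriou and Tanaka (Knight Commander); then Kowalski (Commander); then Lindqvist (Officer); then Lund, Petrov and Varga (Member).
Among Castillo, Dimitriou and Tanaka, by roll number (lower first): Castillo and Dimitriou (319) before Tanaka (837).
Among Castillo and Dimitriou, by date of appointment to the Order (earlier first): Castillo (21 Nov 2005) before Dimitriou (27 Dec 2005).
Lund, Petrov and Varga all have roll number 959, so the next rule applies.
Among Lund, Petrov and Varga, by date of appointment to the Order (earlier first): Lund (20 Jul 1998) before Petrov (6 Apr 2001) before Varga (12 Dec 2008).
So Lund takes precedence.

Lund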